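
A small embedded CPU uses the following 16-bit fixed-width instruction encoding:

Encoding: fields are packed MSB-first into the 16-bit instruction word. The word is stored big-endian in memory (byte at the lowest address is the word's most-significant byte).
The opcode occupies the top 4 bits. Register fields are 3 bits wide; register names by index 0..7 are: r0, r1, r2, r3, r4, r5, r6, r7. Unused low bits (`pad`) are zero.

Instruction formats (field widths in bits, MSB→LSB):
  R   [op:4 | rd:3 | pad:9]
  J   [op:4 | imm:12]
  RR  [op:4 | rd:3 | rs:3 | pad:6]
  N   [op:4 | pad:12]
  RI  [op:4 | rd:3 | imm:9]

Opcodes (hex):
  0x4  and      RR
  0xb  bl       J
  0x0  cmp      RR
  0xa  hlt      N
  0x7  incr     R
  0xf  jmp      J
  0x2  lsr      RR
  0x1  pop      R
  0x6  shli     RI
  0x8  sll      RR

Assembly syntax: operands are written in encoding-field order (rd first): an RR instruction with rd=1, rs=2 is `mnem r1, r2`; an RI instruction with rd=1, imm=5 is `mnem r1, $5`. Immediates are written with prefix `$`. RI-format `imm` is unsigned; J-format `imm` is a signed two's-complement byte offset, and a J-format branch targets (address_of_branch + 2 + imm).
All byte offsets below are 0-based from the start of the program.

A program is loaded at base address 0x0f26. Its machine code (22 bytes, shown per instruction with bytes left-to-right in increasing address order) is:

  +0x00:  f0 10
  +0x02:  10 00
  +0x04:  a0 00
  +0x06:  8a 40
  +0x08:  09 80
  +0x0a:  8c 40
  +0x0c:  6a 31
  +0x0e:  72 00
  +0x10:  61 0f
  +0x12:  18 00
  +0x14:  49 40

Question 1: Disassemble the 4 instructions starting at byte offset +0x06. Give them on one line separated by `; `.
sll r5, r1; cmp r4, r6; sll r6, r1; shli r5, $49

@+06  big-endian(8a 40) = 0x8a40
  top 4b → 0x8 → sll [RR]
  rd@[11:9]=0x5 ⇒ r5
  rs@[8:6]=0x1 ⇒ r1
@+08  big-endian(09 80) = 0x0980
  top 4b → 0x0 → cmp [RR]
  rd@[11:9]=0x4 ⇒ r4
  rs@[8:6]=0x6 ⇒ r6
@+0a  big-endian(8c 40) = 0x8c40
  top 4b → 0x8 → sll [RR]
  rd@[11:9]=0x6 ⇒ r6
  rs@[8:6]=0x1 ⇒ r1
@+0c  big-endian(6a 31) = 0x6a31
  top 4b → 0x6 → shli [RI]
  rd@[11:9]=0x5 ⇒ r5
  imm@[8:0]=0x31 ⇒ $49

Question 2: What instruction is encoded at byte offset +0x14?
and r4, r5

off 0x14: read 49 40 as big → 0x4940
  opcode bits[15:12]=0x4: and/RR
  rd@[11:9]=0x4 ⇒ r4
  rs@[8:6]=0x5 ⇒ r5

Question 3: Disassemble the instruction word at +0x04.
@+04  big-endian(a0 00) = 0xa000
  opcode bits[15:12]=0xa: hlt/N

hlt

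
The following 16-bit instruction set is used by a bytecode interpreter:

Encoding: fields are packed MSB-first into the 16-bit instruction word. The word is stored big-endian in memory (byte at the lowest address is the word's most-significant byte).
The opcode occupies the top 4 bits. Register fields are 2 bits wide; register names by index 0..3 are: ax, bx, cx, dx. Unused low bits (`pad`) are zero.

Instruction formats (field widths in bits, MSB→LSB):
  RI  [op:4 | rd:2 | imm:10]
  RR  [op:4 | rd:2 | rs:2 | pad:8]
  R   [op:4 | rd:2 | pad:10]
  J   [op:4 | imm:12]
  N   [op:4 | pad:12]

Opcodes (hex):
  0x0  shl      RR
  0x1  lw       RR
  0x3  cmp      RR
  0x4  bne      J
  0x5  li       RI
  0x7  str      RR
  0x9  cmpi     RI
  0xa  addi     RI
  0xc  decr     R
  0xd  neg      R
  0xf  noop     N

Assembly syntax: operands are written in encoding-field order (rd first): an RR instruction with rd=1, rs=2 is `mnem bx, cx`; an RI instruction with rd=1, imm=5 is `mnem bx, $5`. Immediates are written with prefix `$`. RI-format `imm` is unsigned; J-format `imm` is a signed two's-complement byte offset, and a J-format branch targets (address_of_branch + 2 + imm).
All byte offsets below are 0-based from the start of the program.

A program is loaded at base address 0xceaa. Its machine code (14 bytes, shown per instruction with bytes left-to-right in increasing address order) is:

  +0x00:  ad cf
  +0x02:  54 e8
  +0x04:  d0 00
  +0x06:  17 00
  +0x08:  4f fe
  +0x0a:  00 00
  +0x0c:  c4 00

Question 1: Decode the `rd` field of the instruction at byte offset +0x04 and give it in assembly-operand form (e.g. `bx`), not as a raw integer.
ax

off 0x04: read d0 00 as big → 0xd000
  op=0xd000>>12=0xd ⇒ neg (R)
  rd: (w>>10)&0x3=0x0 → ax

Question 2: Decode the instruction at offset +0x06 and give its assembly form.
+0x06: 17 00 ⇒ word 0x1700 (big)
  op=0x1700>>12=0x1 ⇒ lw (RR)
  rd@[11:10]=0x1 ⇒ bx
  rs@[9:8]=0x3 ⇒ dx

lw bx, dx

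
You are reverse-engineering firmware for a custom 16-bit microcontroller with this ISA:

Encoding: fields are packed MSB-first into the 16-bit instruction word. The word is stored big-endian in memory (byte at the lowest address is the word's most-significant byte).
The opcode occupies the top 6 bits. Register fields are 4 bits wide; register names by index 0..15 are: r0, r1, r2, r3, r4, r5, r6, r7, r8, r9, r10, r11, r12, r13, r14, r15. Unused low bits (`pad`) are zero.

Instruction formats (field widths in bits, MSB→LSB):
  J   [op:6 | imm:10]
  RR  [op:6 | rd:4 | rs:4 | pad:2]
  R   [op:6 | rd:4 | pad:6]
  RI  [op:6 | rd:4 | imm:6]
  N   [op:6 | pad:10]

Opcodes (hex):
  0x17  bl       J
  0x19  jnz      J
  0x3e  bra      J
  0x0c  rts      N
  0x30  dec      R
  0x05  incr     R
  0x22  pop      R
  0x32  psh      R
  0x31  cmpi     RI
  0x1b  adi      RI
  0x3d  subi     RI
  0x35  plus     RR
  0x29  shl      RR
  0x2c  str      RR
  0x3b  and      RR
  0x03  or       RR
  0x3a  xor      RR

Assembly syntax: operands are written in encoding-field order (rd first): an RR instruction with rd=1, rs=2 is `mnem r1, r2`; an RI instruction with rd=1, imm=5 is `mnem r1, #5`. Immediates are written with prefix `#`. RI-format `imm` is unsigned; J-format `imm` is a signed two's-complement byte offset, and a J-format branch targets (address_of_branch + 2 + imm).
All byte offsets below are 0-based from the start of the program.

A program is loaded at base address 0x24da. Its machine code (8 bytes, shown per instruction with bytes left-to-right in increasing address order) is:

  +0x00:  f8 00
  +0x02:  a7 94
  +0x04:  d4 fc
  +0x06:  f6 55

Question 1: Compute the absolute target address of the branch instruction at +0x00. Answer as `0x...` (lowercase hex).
0x24dc

[00] f8 00 → 0xf800
  opcode bits[15:10]=0x3e: bra/J
  imm: (w>>0)&0x3ff=0x0 → #0
  target = base 0x24da + off 0x00 + 2 + imm 0 = 0x24dc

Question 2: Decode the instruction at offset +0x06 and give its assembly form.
subi r9, #21

+0x06: f6 55 ⇒ word 0xf655 (big)
  top 6b → 0x3d → subi [RI]
  rd: (w>>6)&0xf=0x9 → r9
  imm: (w>>0)&0x3f=0x15 → #21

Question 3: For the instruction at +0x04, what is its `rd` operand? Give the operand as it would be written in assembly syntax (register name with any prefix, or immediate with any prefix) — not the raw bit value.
off 0x04: read d4 fc as big → 0xd4fc
  opcode bits[15:10]=0x35: plus/RR
  rd: (w>>6)&0xf=0x3 → r3
  rs: (w>>2)&0xf=0xf → r15

r3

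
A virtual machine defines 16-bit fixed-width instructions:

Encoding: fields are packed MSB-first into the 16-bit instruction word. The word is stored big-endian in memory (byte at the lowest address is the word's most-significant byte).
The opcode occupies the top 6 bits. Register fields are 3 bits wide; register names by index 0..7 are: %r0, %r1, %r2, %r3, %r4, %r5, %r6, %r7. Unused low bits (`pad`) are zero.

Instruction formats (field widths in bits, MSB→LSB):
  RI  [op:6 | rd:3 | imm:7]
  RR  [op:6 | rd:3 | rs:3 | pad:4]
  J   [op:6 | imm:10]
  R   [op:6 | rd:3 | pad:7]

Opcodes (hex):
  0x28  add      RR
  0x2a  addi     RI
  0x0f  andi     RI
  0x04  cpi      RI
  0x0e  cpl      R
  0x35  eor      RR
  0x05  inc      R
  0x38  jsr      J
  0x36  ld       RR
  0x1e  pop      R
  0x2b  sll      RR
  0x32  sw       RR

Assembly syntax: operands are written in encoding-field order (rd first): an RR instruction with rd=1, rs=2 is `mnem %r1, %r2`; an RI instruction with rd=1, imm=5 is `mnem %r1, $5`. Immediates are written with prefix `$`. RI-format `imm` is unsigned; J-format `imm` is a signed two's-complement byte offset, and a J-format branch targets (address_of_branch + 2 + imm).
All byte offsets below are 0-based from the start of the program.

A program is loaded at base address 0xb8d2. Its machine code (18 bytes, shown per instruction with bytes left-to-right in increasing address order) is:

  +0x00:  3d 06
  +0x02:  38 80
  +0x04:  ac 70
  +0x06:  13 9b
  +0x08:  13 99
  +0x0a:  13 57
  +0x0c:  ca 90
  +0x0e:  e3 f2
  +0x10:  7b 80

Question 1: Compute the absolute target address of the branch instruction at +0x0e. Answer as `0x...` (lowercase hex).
0xb8d4

+0x0e: e3 f2 ⇒ word 0xe3f2 (big)
  top 6b → 0x38 → jsr [J]
  imm@[9:0]=0x3f2 (s10→-14) ⇒ $-14
  target = base 0xb8d2 + off 0x0e + 2 + imm -14 = 0xb8d4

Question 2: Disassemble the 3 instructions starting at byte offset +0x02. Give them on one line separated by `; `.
[02] 38 80 → 0x3880
  op=0x3880>>10=0xe ⇒ cpl (R)
  rd: (w>>7)&0x7=0x1 → %r1
[04] ac 70 → 0xac70
  op=0xac70>>10=0x2b ⇒ sll (RR)
  rd: (w>>7)&0x7=0x0 → %r0
  rs: (w>>4)&0x7=0x7 → %r7
[06] 13 9b → 0x139b
  op=0x139b>>10=0x4 ⇒ cpi (RI)
  rd: (w>>7)&0x7=0x7 → %r7
  imm: (w>>0)&0x7f=0x1b → $27

cpl %r1; sll %r0, %r7; cpi %r7, $27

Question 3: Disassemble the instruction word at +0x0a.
[0a] 13 57 → 0x1357
  opcode bits[15:10]=0x4: cpi/RI
  rd@[9:7]=0x6 ⇒ %r6
  imm@[6:0]=0x57 ⇒ $87

cpi %r6, $87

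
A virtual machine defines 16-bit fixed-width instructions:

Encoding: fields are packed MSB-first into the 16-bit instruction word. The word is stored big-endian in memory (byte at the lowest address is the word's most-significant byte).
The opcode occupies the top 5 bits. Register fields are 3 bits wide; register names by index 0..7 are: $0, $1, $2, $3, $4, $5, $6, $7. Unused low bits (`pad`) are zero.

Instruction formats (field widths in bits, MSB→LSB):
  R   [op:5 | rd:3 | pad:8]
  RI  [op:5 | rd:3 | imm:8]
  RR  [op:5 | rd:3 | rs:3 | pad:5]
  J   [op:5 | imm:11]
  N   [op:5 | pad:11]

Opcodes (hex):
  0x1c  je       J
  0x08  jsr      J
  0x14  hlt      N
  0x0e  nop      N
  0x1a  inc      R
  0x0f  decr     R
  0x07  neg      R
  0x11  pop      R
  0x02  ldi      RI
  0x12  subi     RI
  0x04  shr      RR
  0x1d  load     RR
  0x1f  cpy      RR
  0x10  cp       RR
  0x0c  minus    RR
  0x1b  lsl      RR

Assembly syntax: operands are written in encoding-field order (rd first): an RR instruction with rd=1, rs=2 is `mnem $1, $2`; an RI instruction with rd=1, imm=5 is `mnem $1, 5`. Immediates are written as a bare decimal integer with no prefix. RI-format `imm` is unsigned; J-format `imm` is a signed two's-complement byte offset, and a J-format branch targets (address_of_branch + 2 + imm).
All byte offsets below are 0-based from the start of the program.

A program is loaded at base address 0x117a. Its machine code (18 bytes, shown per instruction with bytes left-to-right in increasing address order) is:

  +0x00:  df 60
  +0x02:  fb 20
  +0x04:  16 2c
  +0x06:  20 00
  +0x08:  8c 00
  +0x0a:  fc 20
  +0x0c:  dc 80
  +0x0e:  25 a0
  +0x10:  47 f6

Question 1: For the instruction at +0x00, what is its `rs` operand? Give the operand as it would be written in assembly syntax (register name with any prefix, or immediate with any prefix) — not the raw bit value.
$3

off 0x00: read df 60 as big → 0xdf60
  op=0xdf60>>11=0x1b ⇒ lsl (RR)
  rd@[10:8]=0x7 ⇒ $7
  rs@[7:5]=0x3 ⇒ $3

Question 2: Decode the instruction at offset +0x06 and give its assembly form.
shr $0, $0

[06] 20 00 → 0x2000
  top 5b → 0x4 → shr [RR]
  rd@[10:8]=0x0 ⇒ $0
  rs@[7:5]=0x0 ⇒ $0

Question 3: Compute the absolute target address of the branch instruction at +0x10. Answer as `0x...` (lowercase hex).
0x1182

off 0x10: read 47 f6 as big → 0x47f6
  op=0x47f6>>11=0x8 ⇒ jsr (J)
  [10:0] imm=2038 (s11→-10) = -10
  target = base 0x117a + off 0x10 + 2 + imm -10 = 0x1182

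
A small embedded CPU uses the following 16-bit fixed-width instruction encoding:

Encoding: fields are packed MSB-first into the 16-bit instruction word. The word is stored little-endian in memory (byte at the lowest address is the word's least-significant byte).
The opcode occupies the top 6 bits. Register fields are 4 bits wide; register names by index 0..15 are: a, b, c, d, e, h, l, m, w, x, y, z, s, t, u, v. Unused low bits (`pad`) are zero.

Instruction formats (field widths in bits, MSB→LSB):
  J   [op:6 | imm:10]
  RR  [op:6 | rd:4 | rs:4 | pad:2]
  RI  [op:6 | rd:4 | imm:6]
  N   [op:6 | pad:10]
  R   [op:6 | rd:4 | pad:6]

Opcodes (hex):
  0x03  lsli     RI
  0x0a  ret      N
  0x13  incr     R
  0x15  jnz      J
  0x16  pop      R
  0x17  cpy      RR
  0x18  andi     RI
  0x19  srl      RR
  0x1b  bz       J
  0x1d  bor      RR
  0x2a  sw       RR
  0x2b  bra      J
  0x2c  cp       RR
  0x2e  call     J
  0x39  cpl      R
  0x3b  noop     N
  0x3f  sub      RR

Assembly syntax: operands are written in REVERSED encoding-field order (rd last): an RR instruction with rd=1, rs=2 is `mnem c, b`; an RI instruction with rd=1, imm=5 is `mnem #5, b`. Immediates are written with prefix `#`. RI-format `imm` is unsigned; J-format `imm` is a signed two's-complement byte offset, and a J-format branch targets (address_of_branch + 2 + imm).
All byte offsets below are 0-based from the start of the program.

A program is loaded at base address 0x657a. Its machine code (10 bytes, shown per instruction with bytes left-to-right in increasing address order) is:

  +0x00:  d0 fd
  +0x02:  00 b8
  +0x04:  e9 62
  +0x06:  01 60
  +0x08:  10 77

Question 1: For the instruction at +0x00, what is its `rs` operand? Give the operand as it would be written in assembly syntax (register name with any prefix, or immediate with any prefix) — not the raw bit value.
@+00  little-endian(d0 fd) = 0xfdd0
  top 6b → 0x3f → sub [RR]
  rd@[9:6]=0x7 ⇒ m
  rs@[5:2]=0x4 ⇒ e

e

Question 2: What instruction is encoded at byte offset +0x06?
andi #1, a

+0x06: 01 60 ⇒ word 0x6001 (little)
  opcode bits[15:10]=0x18: andi/RI
  rd: (w>>6)&0xf=0x0 → a
  imm: (w>>0)&0x3f=0x1 → #1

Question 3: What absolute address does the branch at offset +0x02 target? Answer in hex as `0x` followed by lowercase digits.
[02] 00 b8 → 0xb800
  top 6b → 0x2e → call [J]
  imm@[9:0]=0x0 ⇒ #0
  target = base 0x657a + off 0x02 + 2 + imm 0 = 0x657e

0x657e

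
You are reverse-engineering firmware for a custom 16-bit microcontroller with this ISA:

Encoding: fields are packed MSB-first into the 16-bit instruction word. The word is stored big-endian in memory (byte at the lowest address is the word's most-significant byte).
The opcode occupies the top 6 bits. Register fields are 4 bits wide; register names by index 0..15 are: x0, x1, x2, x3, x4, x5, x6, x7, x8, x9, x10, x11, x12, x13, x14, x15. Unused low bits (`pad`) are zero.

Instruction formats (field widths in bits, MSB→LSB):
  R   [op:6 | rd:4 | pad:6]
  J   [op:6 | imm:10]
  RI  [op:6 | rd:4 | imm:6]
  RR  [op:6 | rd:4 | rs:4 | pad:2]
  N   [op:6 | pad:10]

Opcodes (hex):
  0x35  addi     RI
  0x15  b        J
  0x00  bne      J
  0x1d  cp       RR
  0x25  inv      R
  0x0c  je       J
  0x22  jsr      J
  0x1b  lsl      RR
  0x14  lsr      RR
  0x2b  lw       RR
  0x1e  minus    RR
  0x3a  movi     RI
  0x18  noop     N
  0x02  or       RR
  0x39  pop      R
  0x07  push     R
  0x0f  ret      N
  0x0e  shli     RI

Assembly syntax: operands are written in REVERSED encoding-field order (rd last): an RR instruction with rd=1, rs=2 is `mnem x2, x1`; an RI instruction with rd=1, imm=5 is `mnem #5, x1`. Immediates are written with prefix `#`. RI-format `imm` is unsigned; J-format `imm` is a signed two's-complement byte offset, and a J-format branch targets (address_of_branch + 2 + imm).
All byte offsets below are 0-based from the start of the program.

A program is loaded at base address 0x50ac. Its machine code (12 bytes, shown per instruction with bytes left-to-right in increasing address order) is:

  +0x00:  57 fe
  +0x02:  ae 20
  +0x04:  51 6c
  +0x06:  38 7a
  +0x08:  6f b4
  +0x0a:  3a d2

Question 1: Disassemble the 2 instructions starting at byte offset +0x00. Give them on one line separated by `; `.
b #-2; lw x8, x8

@+00  big-endian(57 fe) = 0x57fe
  opcode bits[15:10]=0x15: b/J
  [9:0] imm=1022 (s10→-2) = #-2
@+02  big-endian(ae 20) = 0xae20
  opcode bits[15:10]=0x2b: lw/RR
  [9:6] rd=8 = x8
  [5:2] rs=8 = x8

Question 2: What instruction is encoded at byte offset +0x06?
shli #58, x1

@+06  big-endian(38 7a) = 0x387a
  op=0x387a>>10=0xe ⇒ shli (RI)
  rd@[9:6]=0x1 ⇒ x1
  imm@[5:0]=0x3a ⇒ #58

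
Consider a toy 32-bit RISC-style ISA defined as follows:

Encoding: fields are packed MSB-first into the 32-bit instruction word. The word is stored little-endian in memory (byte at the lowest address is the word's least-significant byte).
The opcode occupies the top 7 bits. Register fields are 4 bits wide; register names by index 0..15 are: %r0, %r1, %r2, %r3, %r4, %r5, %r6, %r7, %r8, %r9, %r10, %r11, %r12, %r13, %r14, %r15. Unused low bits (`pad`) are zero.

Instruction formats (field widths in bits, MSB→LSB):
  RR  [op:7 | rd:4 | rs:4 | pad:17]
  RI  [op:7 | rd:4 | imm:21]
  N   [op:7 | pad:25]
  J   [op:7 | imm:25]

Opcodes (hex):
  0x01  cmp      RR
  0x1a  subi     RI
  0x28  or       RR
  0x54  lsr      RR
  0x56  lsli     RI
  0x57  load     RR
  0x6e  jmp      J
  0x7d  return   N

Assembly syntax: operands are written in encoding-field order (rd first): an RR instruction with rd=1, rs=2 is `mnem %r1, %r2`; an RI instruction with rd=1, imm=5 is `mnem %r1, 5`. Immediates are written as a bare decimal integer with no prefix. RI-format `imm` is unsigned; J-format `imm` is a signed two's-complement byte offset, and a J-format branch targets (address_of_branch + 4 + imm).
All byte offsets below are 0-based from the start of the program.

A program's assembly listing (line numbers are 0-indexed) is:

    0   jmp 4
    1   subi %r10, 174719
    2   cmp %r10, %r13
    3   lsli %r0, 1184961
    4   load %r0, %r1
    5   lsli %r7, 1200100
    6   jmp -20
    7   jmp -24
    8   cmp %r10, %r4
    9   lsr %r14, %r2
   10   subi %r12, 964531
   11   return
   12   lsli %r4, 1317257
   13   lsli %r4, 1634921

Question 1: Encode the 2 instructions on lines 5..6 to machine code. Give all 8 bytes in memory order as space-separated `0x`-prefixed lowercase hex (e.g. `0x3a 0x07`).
line 5 (lsli): pack op=0x56:7|rd=7:4|imm=1200100:21 = 0xacf24fe4; little→ e4 4f f2 ac
line 6 (jmp): pack op=0x6e:7|imm=-20:25 = 0xddffffec; little→ ec ff ff dd

0xe4 0x4f 0xf2 0xac 0xec 0xff 0xff 0xdd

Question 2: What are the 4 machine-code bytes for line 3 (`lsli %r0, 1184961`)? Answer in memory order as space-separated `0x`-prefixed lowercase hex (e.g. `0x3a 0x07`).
0xc1 0x14 0x12 0xac

3. lsli fields op=0x56:7|rd=0:4|imm=1184961:21 → word ac1214c1h → c1 14 12 ac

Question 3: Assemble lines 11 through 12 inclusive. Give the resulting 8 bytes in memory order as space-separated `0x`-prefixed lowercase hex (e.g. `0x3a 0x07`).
L11: return op=0x7d:7|pad=0:25 ⇒ 0xfa000000 ⇒ little 00 00 00 fa
L12: lsli op=0x56:7|rd=4:4|imm=1317257:21 ⇒ 0xac941989 ⇒ little 89 19 94 ac

0x00 0x00 0x00 0xfa 0x89 0x19 0x94 0xac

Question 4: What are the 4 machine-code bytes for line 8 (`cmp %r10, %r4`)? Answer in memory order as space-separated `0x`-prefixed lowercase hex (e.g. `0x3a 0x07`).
0x00 0x00 0x48 0x03

L8: cmp op=0x1:7|rd=10:4|rs=4:4|pad=0:17 ⇒ 0x03480000 ⇒ little 00 00 48 03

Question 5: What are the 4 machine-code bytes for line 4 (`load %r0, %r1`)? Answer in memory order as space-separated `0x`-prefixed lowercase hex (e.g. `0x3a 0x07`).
0x00 0x00 0x02 0xae

line 4 (load): pack op=0x57:7|rd=0:4|rs=1:4|pad=0:17 = 0xae020000; little→ 00 00 02 ae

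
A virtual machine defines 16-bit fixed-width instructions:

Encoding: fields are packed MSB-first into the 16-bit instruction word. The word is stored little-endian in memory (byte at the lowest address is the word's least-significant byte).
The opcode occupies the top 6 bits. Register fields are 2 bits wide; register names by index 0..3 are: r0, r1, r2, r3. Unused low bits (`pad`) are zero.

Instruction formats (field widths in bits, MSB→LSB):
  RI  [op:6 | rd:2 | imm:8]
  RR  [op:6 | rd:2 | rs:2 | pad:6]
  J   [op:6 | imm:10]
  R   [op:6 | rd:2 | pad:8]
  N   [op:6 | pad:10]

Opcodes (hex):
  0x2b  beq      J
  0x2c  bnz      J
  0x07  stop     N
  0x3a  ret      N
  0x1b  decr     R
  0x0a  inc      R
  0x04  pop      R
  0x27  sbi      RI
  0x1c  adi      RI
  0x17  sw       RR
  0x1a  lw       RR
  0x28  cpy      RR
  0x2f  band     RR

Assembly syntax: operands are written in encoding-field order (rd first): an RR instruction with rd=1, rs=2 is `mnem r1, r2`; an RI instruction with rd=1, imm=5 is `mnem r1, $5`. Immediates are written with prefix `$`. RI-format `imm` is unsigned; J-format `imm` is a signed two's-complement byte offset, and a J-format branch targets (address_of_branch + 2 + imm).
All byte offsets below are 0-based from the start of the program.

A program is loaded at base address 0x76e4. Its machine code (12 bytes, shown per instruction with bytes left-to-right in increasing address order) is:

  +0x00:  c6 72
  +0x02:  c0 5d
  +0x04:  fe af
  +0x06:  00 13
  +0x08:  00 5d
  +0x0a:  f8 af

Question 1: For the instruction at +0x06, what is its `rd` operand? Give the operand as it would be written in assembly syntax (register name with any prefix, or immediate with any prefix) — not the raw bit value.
r3

+0x06: 00 13 ⇒ word 0x1300 (little)
  opcode bits[15:10]=0x4: pop/R
  rd: (w>>8)&0x3=0x3 → r3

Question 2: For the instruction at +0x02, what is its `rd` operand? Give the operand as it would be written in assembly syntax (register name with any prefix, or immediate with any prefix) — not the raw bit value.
[02] c0 5d → 0x5dc0
  opcode bits[15:10]=0x17: sw/RR
  rd: (w>>8)&0x3=0x1 → r1
  rs: (w>>6)&0x3=0x3 → r3

r1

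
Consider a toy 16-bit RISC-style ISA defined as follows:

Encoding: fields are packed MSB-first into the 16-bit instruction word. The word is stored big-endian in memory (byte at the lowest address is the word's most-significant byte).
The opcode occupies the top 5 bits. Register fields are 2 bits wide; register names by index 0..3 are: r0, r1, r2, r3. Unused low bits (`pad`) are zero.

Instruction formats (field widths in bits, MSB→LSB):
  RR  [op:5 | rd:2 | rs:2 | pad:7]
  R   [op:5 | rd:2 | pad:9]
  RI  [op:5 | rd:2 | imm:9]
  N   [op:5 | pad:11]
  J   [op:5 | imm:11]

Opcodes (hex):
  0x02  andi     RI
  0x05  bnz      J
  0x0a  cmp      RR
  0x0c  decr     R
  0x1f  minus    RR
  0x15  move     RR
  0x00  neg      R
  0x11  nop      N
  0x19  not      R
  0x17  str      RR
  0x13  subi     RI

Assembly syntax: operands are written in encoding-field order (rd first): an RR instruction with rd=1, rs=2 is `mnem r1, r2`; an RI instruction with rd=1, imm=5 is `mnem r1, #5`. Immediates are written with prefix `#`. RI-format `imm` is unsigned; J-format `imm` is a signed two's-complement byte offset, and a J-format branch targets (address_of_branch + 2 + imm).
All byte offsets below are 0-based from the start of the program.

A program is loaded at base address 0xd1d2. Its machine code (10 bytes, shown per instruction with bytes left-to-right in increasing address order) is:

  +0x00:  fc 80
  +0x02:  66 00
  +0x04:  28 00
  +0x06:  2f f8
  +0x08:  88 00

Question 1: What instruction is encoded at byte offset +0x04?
+0x04: 28 00 ⇒ word 0x2800 (big)
  opcode bits[15:11]=0x5: bnz/J
  [10:0] imm=0 = #0

bnz #0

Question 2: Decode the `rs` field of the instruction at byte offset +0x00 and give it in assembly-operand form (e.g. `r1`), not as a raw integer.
off 0x00: read fc 80 as big → 0xfc80
  opcode bits[15:11]=0x1f: minus/RR
  [10:9] rd=2 = r2
  [8:7] rs=1 = r1

r1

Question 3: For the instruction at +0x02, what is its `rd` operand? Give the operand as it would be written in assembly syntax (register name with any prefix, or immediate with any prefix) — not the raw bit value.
+0x02: 66 00 ⇒ word 0x6600 (big)
  top 5b → 0xc → decr [R]
  [10:9] rd=3 = r3

r3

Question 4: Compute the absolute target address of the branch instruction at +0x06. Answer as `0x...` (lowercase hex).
@+06  big-endian(2f f8) = 0x2ff8
  opcode bits[15:11]=0x5: bnz/J
  [10:0] imm=2040 (s11→-8) = #-8
  target = base 0xd1d2 + off 0x06 + 2 + imm -8 = 0xd1d2

0xd1d2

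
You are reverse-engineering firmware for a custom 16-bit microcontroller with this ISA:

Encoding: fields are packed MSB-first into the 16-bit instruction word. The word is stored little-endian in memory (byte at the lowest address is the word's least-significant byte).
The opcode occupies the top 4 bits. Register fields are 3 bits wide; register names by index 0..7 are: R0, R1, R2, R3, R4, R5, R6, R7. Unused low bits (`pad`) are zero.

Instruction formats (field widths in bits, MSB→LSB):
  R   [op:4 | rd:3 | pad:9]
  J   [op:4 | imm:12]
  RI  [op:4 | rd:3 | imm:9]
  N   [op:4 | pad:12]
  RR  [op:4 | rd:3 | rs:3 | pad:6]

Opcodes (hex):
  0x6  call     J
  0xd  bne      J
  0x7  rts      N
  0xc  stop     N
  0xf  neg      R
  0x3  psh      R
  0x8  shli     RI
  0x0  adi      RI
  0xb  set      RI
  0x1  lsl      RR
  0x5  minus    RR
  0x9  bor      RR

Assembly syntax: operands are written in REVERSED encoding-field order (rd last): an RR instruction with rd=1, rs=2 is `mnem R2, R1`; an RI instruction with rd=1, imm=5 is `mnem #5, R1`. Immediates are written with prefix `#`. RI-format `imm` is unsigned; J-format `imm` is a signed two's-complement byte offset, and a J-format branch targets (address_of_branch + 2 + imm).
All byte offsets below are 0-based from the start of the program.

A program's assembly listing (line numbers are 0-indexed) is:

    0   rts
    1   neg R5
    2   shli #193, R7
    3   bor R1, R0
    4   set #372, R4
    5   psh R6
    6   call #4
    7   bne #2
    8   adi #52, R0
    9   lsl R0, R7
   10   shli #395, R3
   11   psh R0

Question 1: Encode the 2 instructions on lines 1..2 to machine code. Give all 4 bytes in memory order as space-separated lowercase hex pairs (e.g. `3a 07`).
00 fa c1 8e

1. neg fields op=0xf:4|rd=5:3|pad=0:9 → word fa00h → 00 fa
2. shli fields op=0x8:4|rd=7:3|imm=193:9 → word 8ec1h → c1 8e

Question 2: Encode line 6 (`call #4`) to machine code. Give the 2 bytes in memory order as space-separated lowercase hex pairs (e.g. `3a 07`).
L6: call op=0x6:4|imm=4:12 ⇒ 0x6004 ⇒ little 04 60

04 60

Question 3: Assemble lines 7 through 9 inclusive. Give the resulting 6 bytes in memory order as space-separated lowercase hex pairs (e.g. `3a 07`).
02 d0 34 00 00 1e

line 7 (bne): pack op=0xd:4|imm=2:12 = 0xd002; little→ 02 d0
line 8 (adi): pack op=0x0:4|rd=0:3|imm=52:9 = 0x0034; little→ 34 00
line 9 (lsl): pack op=0x1:4|rd=7:3|rs=0:3|pad=0:6 = 0x1e00; little→ 00 1e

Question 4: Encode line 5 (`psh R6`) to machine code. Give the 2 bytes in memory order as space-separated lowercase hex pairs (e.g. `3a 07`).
5. psh fields op=0x3:4|rd=6:3|pad=0:9 → word 3c00h → 00 3c

00 3c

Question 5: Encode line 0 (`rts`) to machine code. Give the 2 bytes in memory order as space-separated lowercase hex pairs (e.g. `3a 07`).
L0: rts op=0x7:4|pad=0:12 ⇒ 0x7000 ⇒ little 00 70

00 70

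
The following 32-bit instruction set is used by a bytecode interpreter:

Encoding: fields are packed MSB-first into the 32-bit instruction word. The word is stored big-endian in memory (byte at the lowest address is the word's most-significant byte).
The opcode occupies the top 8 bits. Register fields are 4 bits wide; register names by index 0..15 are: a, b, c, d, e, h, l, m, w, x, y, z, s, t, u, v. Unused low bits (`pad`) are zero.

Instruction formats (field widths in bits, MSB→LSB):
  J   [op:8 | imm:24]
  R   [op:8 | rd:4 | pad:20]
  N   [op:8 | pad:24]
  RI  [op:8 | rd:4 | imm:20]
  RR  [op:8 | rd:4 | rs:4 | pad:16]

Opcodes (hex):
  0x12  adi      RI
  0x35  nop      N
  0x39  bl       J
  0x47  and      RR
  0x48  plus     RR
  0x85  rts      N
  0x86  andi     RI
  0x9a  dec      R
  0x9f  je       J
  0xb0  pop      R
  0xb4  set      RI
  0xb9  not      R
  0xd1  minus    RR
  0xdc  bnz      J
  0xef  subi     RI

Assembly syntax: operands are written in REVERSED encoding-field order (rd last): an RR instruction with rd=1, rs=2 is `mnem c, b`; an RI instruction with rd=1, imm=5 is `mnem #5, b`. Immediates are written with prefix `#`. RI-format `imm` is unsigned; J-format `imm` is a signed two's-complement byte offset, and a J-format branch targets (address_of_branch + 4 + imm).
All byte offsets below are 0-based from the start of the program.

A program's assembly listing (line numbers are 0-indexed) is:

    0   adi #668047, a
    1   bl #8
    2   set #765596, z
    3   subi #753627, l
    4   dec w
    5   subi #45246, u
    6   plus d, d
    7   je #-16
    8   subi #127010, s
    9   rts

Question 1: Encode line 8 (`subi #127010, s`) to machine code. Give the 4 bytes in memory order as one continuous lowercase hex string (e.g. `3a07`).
efc1f022

line 8 (subi): pack op=0xef:8|rd=12:4|imm=127010:20 = 0xefc1f022; big→ ef c1 f0 22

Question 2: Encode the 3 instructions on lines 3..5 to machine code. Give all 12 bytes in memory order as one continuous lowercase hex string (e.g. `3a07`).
ef6b7fdb9a800000efe0b0be

3. subi fields op=0xef:8|rd=6:4|imm=753627:20 → word ef6b7fdbh → ef 6b 7f db
4. dec fields op=0x9a:8|rd=8:4|pad=0:20 → word 9a800000h → 9a 80 00 00
5. subi fields op=0xef:8|rd=14:4|imm=45246:20 → word efe0b0beh → ef e0 b0 be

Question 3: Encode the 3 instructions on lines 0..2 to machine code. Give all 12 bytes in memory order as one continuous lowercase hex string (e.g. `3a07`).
0. adi fields op=0x12:8|rd=0:4|imm=668047:20 → word 120a318fh → 12 0a 31 8f
1. bl fields op=0x39:8|imm=8:24 → word 39000008h → 39 00 00 08
2. set fields op=0xb4:8|rd=11:4|imm=765596:20 → word b4bbae9ch → b4 bb ae 9c

120a318f39000008b4bbae9c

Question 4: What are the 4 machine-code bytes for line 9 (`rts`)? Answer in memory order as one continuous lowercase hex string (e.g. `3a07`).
line 9 (rts): pack op=0x85:8|pad=0:24 = 0x85000000; big→ 85 00 00 00

85000000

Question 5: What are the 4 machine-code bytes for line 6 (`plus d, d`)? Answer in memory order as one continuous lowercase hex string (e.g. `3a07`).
line 6 (plus): pack op=0x48:8|rd=3:4|rs=3:4|pad=0:16 = 0x48330000; big→ 48 33 00 00

48330000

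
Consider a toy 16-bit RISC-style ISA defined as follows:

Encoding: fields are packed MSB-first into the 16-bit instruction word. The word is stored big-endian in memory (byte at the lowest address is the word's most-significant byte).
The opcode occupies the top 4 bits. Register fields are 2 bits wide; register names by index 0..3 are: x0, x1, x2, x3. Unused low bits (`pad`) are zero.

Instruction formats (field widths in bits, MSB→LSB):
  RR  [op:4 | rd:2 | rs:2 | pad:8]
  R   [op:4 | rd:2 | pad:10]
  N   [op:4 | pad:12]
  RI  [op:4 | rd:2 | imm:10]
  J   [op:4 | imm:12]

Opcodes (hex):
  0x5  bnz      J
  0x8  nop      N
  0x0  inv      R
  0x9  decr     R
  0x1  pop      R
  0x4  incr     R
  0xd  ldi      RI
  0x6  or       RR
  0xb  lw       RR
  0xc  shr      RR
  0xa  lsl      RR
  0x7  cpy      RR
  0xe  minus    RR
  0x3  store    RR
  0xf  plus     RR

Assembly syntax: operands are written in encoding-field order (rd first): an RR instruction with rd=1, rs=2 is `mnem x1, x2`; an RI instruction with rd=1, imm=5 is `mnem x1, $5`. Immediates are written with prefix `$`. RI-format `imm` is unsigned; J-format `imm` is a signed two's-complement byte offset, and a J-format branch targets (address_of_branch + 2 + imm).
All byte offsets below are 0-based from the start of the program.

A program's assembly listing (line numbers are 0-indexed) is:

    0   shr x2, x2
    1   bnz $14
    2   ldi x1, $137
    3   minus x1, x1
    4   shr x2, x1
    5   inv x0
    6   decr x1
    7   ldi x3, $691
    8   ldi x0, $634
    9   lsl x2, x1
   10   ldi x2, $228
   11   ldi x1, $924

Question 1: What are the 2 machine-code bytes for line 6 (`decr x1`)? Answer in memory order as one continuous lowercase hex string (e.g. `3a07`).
L6: decr op=0x9:4|rd=1:2|pad=0:10 ⇒ 0x9400 ⇒ big 94 00

9400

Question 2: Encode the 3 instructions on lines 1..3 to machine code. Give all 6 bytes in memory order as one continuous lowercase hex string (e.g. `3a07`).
500ed489e500

L1: bnz op=0x5:4|imm=14:12 ⇒ 0x500e ⇒ big 50 0e
L2: ldi op=0xd:4|rd=1:2|imm=137:10 ⇒ 0xd489 ⇒ big d4 89
L3: minus op=0xe:4|rd=1:2|rs=1:2|pad=0:8 ⇒ 0xe500 ⇒ big e5 00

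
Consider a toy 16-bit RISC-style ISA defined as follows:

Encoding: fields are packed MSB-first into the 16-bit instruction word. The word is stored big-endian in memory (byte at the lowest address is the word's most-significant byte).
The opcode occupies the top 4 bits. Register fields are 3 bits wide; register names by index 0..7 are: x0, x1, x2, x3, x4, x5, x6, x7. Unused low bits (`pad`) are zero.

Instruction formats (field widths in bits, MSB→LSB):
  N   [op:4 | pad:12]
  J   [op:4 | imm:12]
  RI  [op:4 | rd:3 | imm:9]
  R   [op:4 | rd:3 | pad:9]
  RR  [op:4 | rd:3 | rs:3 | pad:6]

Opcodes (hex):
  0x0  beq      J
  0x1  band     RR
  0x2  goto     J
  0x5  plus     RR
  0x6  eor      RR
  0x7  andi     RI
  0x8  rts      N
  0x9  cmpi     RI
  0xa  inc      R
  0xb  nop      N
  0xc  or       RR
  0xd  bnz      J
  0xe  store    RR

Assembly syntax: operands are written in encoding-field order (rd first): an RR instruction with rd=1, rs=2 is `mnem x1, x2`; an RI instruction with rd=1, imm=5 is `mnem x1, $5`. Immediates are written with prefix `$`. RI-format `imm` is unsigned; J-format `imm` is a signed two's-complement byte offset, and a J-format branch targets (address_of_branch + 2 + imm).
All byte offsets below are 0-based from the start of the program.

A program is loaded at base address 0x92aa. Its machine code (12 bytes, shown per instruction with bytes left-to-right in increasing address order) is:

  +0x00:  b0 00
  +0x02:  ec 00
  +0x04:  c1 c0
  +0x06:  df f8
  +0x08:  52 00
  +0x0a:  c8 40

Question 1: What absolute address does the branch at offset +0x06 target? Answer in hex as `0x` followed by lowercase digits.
0x92aa

@+06  big-endian(df f8) = 0xdff8
  top 4b → 0xd → bnz [J]
  imm@[11:0]=0xff8 (s12→-8) ⇒ $-8
  target = base 0x92aa + off 0x06 + 2 + imm -8 = 0x92aa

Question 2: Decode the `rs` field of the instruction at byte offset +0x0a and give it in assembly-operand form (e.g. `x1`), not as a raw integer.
@+0a  big-endian(c8 40) = 0xc840
  opcode bits[15:12]=0xc: or/RR
  [11:9] rd=4 = x4
  [8:6] rs=1 = x1

x1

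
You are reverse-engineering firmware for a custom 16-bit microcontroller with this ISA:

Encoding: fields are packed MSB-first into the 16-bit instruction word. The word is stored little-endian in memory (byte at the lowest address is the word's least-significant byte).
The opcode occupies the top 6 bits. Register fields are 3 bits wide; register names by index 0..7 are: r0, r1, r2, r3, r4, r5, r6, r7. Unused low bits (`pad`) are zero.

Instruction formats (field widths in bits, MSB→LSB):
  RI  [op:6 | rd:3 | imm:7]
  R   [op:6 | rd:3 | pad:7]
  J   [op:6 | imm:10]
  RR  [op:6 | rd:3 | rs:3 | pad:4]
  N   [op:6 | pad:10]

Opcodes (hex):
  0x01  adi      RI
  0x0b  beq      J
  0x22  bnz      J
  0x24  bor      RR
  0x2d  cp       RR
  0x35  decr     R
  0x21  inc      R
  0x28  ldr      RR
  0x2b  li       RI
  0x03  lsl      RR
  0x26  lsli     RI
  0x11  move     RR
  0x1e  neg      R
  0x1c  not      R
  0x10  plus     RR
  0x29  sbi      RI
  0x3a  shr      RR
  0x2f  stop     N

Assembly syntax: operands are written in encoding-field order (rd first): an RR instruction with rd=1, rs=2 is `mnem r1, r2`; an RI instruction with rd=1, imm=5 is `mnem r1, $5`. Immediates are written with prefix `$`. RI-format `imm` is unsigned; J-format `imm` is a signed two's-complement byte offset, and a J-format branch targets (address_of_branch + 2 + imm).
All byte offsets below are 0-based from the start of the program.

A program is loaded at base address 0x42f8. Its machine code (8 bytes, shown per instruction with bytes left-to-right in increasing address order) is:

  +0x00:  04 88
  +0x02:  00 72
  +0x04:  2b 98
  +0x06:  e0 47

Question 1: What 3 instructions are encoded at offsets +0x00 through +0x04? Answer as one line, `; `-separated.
[00] 04 88 → 0x8804
  top 6b → 0x22 → bnz [J]
  imm: (w>>0)&0x3ff=0x4 → $4
[02] 00 72 → 0x7200
  top 6b → 0x1c → not [R]
  rd: (w>>7)&0x7=0x4 → r4
[04] 2b 98 → 0x982b
  top 6b → 0x26 → lsli [RI]
  rd: (w>>7)&0x7=0x0 → r0
  imm: (w>>0)&0x7f=0x2b → $43

bnz $4; not r4; lsli r0, $43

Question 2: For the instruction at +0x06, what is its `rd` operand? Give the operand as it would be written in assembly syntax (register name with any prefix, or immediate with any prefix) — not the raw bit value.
r7

+0x06: e0 47 ⇒ word 0x47e0 (little)
  top 6b → 0x11 → move [RR]
  rd: (w>>7)&0x7=0x7 → r7
  rs: (w>>4)&0x7=0x6 → r6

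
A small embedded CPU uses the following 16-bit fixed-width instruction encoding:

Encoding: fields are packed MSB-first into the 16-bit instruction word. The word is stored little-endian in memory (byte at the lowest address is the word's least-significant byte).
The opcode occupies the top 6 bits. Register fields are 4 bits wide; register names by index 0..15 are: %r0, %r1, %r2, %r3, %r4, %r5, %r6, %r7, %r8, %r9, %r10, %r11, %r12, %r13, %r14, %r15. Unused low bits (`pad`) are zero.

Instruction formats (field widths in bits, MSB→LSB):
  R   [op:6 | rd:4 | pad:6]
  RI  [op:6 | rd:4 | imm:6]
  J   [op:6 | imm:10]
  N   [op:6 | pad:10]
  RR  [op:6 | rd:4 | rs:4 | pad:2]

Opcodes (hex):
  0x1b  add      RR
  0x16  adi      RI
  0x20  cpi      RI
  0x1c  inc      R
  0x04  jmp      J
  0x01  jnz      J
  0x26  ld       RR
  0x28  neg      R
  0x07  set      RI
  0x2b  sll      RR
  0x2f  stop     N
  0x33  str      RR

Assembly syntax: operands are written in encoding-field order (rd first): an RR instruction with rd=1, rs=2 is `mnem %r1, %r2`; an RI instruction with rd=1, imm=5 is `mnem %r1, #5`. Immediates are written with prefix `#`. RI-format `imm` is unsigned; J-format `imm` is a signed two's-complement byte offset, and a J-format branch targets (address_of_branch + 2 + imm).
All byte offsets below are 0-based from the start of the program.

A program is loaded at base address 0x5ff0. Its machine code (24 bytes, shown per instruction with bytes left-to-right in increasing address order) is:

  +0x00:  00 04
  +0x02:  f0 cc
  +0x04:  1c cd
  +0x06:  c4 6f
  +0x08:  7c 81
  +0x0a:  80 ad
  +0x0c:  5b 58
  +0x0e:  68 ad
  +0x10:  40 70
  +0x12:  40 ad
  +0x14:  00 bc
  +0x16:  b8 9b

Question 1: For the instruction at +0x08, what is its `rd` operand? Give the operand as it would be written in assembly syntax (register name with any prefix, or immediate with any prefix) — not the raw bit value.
[08] 7c 81 → 0x817c
  op=0x817c>>10=0x20 ⇒ cpi (RI)
  rd@[9:6]=0x5 ⇒ %r5
  imm@[5:0]=0x3c ⇒ #60

%r5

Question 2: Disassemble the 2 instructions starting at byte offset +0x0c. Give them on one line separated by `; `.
+0x0c: 5b 58 ⇒ word 0x585b (little)
  top 6b → 0x16 → adi [RI]
  rd: (w>>6)&0xf=0x1 → %r1
  imm: (w>>0)&0x3f=0x1b → #27
+0x0e: 68 ad ⇒ word 0xad68 (little)
  top 6b → 0x2b → sll [RR]
  rd: (w>>6)&0xf=0x5 → %r5
  rs: (w>>2)&0xf=0xa → %r10

adi %r1, #27; sll %r5, %r10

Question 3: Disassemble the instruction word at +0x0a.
off 0x0a: read 80 ad as little → 0xad80
  top 6b → 0x2b → sll [RR]
  [9:6] rd=6 = %r6
  [5:2] rs=0 = %r0

sll %r6, %r0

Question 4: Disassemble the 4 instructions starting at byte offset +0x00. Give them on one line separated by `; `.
jnz #0; str %r3, %r12; str %r4, %r7; add %r15, %r1

[00] 00 04 → 0x0400
  opcode bits[15:10]=0x1: jnz/J
  imm@[9:0]=0x0 ⇒ #0
[02] f0 cc → 0xccf0
  opcode bits[15:10]=0x33: str/RR
  rd@[9:6]=0x3 ⇒ %r3
  rs@[5:2]=0xc ⇒ %r12
[04] 1c cd → 0xcd1c
  opcode bits[15:10]=0x33: str/RR
  rd@[9:6]=0x4 ⇒ %r4
  rs@[5:2]=0x7 ⇒ %r7
[06] c4 6f → 0x6fc4
  opcode bits[15:10]=0x1b: add/RR
  rd@[9:6]=0xf ⇒ %r15
  rs@[5:2]=0x1 ⇒ %r1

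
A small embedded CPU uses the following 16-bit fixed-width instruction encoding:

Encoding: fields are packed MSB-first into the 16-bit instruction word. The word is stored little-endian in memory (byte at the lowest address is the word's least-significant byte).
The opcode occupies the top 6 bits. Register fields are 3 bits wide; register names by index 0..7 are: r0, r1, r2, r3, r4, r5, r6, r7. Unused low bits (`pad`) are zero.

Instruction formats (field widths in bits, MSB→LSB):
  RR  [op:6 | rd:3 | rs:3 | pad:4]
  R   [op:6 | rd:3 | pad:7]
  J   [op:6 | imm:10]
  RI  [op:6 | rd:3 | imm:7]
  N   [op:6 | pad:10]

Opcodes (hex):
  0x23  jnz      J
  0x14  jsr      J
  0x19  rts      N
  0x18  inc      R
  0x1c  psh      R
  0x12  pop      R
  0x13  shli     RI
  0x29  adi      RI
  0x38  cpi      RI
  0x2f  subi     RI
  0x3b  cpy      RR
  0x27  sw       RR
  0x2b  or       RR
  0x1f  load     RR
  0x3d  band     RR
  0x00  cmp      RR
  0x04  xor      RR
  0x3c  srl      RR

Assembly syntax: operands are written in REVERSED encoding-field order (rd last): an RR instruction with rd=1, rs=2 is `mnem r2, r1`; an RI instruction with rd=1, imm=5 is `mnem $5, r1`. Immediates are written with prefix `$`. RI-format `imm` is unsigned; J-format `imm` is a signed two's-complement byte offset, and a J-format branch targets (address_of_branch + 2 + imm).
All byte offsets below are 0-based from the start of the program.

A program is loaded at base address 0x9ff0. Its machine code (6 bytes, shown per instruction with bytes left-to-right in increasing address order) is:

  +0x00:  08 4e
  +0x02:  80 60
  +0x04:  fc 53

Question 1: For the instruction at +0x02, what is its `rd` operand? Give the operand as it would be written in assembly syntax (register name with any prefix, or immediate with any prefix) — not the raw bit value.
r1

@+02  little-endian(80 60) = 0x6080
  top 6b → 0x18 → inc [R]
  rd@[9:7]=0x1 ⇒ r1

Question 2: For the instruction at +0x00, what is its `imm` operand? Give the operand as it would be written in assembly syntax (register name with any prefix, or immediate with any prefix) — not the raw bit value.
$8

+0x00: 08 4e ⇒ word 0x4e08 (little)
  top 6b → 0x13 → shli [RI]
  rd@[9:7]=0x4 ⇒ r4
  imm@[6:0]=0x8 ⇒ $8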